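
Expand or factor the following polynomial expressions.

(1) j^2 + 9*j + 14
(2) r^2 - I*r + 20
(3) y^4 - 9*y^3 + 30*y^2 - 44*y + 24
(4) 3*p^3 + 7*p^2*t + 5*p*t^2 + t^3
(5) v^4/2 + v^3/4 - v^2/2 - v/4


(1) = (j + 2)*(j + 7)
(2) = (r - 5*I)*(r + 4*I)
(3) = (y - 3)*(y - 2)^3
(4) = (p + t)^2*(3*p + t)
(5) = v*(v/2 + 1/4)*(v - 1)*(v + 1)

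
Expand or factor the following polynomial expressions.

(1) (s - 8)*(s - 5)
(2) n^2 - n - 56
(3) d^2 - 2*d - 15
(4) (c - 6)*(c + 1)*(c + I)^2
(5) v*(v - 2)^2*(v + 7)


(1) = s^2 - 13*s + 40
(2) = (n - 8)*(n + 7)
(3) = (d - 5)*(d + 3)
(4) = c^4 - 5*c^3 + 2*I*c^3 - 7*c^2 - 10*I*c^2 + 5*c - 12*I*c + 6
(5) = v^4 + 3*v^3 - 24*v^2 + 28*v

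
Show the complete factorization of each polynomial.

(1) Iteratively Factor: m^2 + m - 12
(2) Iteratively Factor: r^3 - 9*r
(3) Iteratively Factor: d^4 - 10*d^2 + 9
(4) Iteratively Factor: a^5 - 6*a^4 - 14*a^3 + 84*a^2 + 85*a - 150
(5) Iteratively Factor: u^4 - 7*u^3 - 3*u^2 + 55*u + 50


(1) = (m - 3)*(m + 4)
(2) = (r)*(r^2 - 9) = r*(r + 3)*(r - 3)
(3) = (d + 1)*(d^3 - d^2 - 9*d + 9) = (d - 1)*(d + 1)*(d^2 - 9) = (d - 3)*(d - 1)*(d + 1)*(d + 3)
(4) = (a - 5)*(a^4 - a^3 - 19*a^2 - 11*a + 30) = (a - 5)^2*(a^3 + 4*a^2 + a - 6) = (a - 5)^2*(a - 1)*(a^2 + 5*a + 6) = (a - 5)^2*(a - 1)*(a + 2)*(a + 3)
(5) = (u + 2)*(u^3 - 9*u^2 + 15*u + 25) = (u + 1)*(u + 2)*(u^2 - 10*u + 25) = (u - 5)*(u + 1)*(u + 2)*(u - 5)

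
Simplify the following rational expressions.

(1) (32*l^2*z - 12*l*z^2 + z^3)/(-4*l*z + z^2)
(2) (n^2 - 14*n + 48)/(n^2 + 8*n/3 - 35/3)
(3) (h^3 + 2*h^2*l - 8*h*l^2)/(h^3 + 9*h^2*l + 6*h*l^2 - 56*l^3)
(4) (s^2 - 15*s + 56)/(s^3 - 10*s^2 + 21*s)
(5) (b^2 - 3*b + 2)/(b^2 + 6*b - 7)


(1) = -8*l + z
(2) = (3*n^2 - 42*n + 144)/(3*n^2 + 8*n - 35)
(3) = h/(h + 7*l)
(4) = (s - 8)/(s^2 - 3*s)
(5) = (b - 2)/(b + 7)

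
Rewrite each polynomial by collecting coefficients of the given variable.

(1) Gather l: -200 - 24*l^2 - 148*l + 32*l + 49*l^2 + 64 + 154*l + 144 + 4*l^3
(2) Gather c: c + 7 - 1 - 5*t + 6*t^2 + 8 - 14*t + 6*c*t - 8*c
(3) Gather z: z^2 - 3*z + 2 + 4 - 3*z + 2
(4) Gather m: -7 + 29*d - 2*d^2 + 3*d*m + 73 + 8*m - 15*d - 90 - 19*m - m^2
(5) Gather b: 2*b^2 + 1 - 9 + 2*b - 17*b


(1) = 4*l^3 + 25*l^2 + 38*l + 8
(2) = c*(6*t - 7) + 6*t^2 - 19*t + 14
(3) = z^2 - 6*z + 8
(4) = -2*d^2 + 14*d - m^2 + m*(3*d - 11) - 24
(5) = 2*b^2 - 15*b - 8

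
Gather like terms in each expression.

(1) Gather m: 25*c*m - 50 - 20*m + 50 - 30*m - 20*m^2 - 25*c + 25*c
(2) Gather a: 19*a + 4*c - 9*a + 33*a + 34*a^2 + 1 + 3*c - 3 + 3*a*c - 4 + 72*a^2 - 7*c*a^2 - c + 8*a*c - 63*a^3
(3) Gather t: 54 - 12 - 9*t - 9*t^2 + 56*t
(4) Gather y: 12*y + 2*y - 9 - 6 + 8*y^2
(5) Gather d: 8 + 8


(1) = -20*m^2 + m*(25*c - 50)
(2) = -63*a^3 + a^2*(106 - 7*c) + a*(11*c + 43) + 6*c - 6
(3) = -9*t^2 + 47*t + 42
(4) = 8*y^2 + 14*y - 15
(5) = 16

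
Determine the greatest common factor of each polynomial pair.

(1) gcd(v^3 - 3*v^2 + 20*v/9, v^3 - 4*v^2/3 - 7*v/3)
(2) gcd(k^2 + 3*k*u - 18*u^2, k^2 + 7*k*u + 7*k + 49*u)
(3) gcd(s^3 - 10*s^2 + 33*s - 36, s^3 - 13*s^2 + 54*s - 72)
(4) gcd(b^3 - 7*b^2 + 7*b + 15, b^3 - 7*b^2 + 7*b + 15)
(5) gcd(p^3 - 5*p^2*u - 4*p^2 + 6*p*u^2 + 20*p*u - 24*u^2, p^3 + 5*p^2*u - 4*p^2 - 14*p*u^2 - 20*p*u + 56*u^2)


(1) = v
(2) = 1
(3) = gcd((s - 4)*(s - 3)^2, (s - 6)*(s - 4)*(s - 3)) = s^2 - 7*s + 12
(4) = b^3 - 7*b^2 + 7*b + 15
(5) = p^2 - 2*p*u - 4*p + 8*u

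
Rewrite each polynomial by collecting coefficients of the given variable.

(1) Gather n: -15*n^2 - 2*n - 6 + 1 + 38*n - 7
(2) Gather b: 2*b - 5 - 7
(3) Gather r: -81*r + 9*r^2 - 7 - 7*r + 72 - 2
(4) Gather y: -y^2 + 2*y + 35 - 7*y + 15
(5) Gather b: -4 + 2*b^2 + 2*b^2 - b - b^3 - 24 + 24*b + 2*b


(1) = -15*n^2 + 36*n - 12
(2) = 2*b - 12
(3) = 9*r^2 - 88*r + 63
(4) = -y^2 - 5*y + 50
(5) = -b^3 + 4*b^2 + 25*b - 28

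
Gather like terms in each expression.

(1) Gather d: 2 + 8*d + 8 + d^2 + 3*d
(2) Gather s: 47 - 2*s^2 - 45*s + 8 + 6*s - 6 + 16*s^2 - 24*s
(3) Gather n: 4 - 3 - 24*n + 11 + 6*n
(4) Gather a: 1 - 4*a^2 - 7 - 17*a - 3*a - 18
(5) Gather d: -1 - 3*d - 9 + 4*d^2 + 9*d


(1) = d^2 + 11*d + 10
(2) = 14*s^2 - 63*s + 49
(3) = 12 - 18*n
(4) = -4*a^2 - 20*a - 24
(5) = 4*d^2 + 6*d - 10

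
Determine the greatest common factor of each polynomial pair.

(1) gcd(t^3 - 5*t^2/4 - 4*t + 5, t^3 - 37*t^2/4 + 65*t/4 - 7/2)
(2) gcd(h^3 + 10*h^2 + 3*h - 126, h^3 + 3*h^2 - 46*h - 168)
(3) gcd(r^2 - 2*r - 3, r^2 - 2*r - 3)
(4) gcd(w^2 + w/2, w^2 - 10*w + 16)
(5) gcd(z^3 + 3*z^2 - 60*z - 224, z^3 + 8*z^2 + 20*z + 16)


(1) = t - 2
(2) = gcd((h - 3)*(h + 6)*(h + 7), (h - 7)*(h + 4)*(h + 6)) = h + 6
(3) = r^2 - 2*r - 3
(4) = gcd(w*(w + 1/2), (w - 8)*(w - 2)) = 1
(5) = z + 4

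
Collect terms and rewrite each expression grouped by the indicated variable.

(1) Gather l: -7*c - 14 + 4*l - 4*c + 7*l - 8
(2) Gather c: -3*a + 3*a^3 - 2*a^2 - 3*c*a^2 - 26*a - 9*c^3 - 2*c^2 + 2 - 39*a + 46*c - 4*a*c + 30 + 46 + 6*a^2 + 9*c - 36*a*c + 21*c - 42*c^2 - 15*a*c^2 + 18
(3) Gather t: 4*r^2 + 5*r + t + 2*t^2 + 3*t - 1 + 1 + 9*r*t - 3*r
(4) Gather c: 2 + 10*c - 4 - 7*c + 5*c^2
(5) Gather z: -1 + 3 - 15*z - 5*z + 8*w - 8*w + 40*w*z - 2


(1) = -11*c + 11*l - 22
(2) = 3*a^3 + 4*a^2 - 68*a - 9*c^3 + c^2*(-15*a - 44) + c*(-3*a^2 - 40*a + 76) + 96
(3) = 4*r^2 + 2*r + 2*t^2 + t*(9*r + 4)
(4) = 5*c^2 + 3*c - 2
(5) = z*(40*w - 20)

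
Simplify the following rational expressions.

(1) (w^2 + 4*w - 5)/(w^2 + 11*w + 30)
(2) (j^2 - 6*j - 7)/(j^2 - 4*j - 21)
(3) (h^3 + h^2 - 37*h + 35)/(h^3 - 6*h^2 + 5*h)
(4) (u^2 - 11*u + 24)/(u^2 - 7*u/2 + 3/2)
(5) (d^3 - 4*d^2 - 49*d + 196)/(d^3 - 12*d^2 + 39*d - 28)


(1) = (w - 1)/(w + 6)
(2) = (j + 1)/(j + 3)
(3) = (h + 7)/h
(4) = (2*u - 16)/(2*u - 1)
(5) = (d + 7)/(d - 1)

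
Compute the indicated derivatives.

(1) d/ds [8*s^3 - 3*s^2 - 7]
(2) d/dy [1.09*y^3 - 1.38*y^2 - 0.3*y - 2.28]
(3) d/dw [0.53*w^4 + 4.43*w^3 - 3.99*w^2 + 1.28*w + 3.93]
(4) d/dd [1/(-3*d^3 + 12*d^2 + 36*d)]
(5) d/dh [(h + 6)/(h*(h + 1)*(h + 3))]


(1) = 6*s*(4*s - 1)
(2) = 3.27*y^2 - 2.76*y - 0.3
(3) = 2.12*w^3 + 13.29*w^2 - 7.98*w + 1.28
(4) = (d^2 - 8*d/3 - 4)/(d^2*(-d^2 + 4*d + 12)^2)
(5) = 2*(-h^3 - 11*h^2 - 24*h - 9)/(h^2*(h^4 + 8*h^3 + 22*h^2 + 24*h + 9))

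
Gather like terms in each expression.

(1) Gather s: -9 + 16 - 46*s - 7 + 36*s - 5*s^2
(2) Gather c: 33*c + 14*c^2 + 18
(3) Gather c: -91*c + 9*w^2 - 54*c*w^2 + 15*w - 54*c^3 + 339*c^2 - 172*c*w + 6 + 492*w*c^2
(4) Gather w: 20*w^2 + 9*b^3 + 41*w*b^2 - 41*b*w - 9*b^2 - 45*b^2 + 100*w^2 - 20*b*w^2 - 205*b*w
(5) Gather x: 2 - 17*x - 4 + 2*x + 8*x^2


(1) = -5*s^2 - 10*s
(2) = 14*c^2 + 33*c + 18
(3) = -54*c^3 + c^2*(492*w + 339) + c*(-54*w^2 - 172*w - 91) + 9*w^2 + 15*w + 6
(4) = 9*b^3 - 54*b^2 + w^2*(120 - 20*b) + w*(41*b^2 - 246*b)
(5) = 8*x^2 - 15*x - 2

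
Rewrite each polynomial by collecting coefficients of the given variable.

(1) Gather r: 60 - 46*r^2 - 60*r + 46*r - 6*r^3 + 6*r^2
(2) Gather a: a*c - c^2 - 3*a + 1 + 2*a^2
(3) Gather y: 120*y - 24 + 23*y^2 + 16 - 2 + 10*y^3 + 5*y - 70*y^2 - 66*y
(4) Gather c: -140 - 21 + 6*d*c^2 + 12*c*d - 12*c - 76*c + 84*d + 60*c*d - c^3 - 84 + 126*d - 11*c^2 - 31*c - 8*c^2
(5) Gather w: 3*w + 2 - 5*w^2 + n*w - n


(1) = -6*r^3 - 40*r^2 - 14*r + 60
(2) = 2*a^2 + a*(c - 3) - c^2 + 1
(3) = 10*y^3 - 47*y^2 + 59*y - 10
(4) = -c^3 + c^2*(6*d - 19) + c*(72*d - 119) + 210*d - 245
(5) = -n - 5*w^2 + w*(n + 3) + 2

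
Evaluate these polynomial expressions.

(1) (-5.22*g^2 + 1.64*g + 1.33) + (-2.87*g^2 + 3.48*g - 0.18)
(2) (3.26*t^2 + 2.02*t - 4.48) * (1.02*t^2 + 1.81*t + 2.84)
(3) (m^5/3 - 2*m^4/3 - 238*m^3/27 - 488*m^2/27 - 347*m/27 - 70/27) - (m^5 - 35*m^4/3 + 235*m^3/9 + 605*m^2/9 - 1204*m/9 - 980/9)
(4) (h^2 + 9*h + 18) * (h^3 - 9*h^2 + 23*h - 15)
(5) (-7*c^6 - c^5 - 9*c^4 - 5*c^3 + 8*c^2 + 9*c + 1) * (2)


(1) = -8.09*g^2 + 5.12*g + 1.15
(2) = 3.3252*t^4 + 7.961*t^3 + 8.345*t^2 - 2.372*t - 12.7232
(3) = -2*m^5/3 + 11*m^4 - 943*m^3/27 - 2303*m^2/27 + 3265*m/27 + 2870/27
(4) = h^5 - 40*h^3 + 30*h^2 + 279*h - 270
(5) = -14*c^6 - 2*c^5 - 18*c^4 - 10*c^3 + 16*c^2 + 18*c + 2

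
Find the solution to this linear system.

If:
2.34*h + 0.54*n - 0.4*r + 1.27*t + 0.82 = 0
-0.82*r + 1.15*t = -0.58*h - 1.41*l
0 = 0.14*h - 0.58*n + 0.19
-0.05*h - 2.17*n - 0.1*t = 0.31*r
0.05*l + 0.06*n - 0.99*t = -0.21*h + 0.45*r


Then:
h = -0.73
l = -0.55
n = 0.15
r = -1.04
t = 0.30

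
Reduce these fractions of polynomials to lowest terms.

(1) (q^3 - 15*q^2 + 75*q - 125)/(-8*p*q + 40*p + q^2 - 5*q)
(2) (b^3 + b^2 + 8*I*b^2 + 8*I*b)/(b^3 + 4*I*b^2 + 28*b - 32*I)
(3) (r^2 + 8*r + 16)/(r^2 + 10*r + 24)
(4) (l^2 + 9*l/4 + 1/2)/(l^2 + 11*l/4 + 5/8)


(1) = (-q^2 + 10*q - 25)/(8*p - q)
(2) = (b^2 + b)/(b^2 - 4*I*b - 4)
(3) = (r + 4)/(r + 6)
(4) = (2*l + 4)/(2*l + 5)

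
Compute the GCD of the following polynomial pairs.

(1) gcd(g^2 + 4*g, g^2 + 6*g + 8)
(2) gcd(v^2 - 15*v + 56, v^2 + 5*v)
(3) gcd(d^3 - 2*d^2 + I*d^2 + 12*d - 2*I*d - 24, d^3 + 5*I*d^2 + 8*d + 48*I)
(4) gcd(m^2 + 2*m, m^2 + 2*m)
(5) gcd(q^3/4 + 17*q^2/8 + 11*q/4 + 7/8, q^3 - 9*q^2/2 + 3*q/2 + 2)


(1) = g + 4
(2) = 1
(3) = d^2 + I*d + 12
(4) = m^2 + 2*m
(5) = q + 1/2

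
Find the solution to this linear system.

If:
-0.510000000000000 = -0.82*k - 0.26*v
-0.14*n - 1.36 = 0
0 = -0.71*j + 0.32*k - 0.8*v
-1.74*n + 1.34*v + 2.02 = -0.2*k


Then:
j = 19.22
k = 5.35
n = -9.71
v = -14.92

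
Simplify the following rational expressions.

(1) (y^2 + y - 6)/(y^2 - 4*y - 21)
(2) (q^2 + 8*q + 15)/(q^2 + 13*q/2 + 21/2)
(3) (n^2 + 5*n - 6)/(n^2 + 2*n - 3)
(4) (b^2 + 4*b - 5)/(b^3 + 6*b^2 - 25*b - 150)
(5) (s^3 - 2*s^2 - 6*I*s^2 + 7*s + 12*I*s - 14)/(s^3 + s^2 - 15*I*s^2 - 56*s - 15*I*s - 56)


(1) = (y - 2)/(y - 7)
(2) = (2*q + 10)/(2*q + 7)
(3) = (n + 6)/(n + 3)
(4) = (b - 1)/(b^2 + b - 30)
(5) = (s^2 + s*(-2 + I) - 2*I)/(s^2 + s*(1 - 8*I) - 8*I)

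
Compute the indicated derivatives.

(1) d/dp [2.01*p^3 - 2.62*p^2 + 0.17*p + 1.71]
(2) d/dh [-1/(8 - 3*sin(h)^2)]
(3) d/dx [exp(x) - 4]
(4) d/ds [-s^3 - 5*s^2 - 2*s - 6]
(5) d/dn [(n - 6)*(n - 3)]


(1) = 6.03*p^2 - 5.24*p + 0.17
(2) = -12*sin(2*h)/(3*cos(2*h) + 13)^2
(3) = exp(x)
(4) = -3*s^2 - 10*s - 2
(5) = 2*n - 9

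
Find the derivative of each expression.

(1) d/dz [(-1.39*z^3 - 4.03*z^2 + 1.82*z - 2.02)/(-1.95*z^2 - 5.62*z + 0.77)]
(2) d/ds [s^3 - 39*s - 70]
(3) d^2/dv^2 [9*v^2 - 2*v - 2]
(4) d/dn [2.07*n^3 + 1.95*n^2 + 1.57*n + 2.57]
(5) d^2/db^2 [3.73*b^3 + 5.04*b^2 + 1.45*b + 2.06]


(1) = (2.7105*z^4 + 15.6236*z^3 + 22.9867*z^2 - 14.0842*z - 9.951)/(3.8025*z^4 + 21.918*z^3 + 28.5814*z^2 - 8.6548*z + 0.5929)
(2) = 3*s^2 - 39
(3) = 18
(4) = 6.21*n^2 + 3.9*n + 1.57
(5) = 22.38*b + 10.08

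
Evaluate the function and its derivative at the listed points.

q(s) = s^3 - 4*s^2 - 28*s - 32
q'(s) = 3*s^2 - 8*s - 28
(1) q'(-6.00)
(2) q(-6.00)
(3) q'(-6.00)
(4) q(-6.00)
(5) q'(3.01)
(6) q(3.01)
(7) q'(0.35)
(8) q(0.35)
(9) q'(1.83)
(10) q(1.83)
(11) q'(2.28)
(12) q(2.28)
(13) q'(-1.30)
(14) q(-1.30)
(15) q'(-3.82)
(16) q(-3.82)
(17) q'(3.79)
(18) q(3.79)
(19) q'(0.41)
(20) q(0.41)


(1) = 128.00
(2) = -224.00
(3) = 128.00
(4) = -224.00
(5) = -24.90
(6) = -125.25
(7) = -30.43
(8) = -42.25
(9) = -32.59
(10) = -90.51
(11) = -30.64
(12) = -104.78
(13) = -12.53
(14) = -4.56
(15) = 46.34
(16) = -39.15
(17) = -15.23
(18) = -141.14
(19) = -30.78
(20) = -44.08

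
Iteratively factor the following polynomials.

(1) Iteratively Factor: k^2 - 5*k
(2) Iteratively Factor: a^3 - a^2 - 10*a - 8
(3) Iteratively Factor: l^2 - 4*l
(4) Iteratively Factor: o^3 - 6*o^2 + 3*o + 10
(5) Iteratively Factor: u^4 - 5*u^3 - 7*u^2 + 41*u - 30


(1) = (k)*(k - 5)
(2) = (a + 1)*(a^2 - 2*a - 8) = (a - 4)*(a + 1)*(a + 2)
(3) = (l - 4)*(l)
(4) = (o - 5)*(o^2 - o - 2) = (o - 5)*(o + 1)*(o - 2)
(5) = (u - 1)*(u^3 - 4*u^2 - 11*u + 30) = (u - 1)*(u + 3)*(u^2 - 7*u + 10) = (u - 2)*(u - 1)*(u + 3)*(u - 5)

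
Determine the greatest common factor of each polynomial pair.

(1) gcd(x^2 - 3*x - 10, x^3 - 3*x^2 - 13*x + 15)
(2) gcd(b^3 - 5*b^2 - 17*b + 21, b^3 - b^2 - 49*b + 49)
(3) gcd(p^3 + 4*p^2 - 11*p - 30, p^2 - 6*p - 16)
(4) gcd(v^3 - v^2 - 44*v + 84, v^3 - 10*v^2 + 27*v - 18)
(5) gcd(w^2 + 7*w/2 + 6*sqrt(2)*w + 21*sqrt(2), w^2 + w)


(1) = gcd((x - 5)*(x + 2), (x - 5)*(x - 1)*(x + 3)) = x - 5
(2) = gcd((b - 7)*(b - 1)*(b + 3), (b - 7)*(b - 1)*(b + 7)) = b^2 - 8*b + 7
(3) = gcd((p - 3)*(p + 2)*(p + 5), (p - 8)*(p + 2)) = p + 2
(4) = v - 6
(5) = 1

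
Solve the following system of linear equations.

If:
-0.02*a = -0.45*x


Then:
a = 22.5*x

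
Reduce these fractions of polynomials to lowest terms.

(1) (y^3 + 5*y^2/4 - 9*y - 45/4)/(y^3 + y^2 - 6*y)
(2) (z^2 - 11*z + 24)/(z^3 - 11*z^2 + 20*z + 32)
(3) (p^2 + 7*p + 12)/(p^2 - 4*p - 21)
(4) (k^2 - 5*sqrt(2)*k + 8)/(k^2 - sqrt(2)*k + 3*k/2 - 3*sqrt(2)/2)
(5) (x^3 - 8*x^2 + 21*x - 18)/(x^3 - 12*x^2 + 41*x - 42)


(1) = (4*y^2 - 7*y - 15)/(4*y^2 - 8*y)
(2) = (z - 3)/(z^2 - 3*z - 4)
(3) = (p + 4)/(p - 7)
(4) = (2*k - 8*sqrt(2))/(2*k + 3)
(5) = (x - 3)/(x - 7)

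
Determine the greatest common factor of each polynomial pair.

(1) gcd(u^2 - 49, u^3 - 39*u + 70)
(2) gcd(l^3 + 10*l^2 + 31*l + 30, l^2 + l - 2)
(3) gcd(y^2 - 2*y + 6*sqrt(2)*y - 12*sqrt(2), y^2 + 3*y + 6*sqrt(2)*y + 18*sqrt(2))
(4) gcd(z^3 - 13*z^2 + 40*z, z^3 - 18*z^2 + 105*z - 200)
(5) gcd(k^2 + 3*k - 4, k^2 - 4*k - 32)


(1) = u + 7
(2) = l + 2
(3) = y + 6*sqrt(2)
(4) = gcd(z*(z - 8)*(z - 5), (z - 8)*(z - 5)^2) = z^2 - 13*z + 40
(5) = k + 4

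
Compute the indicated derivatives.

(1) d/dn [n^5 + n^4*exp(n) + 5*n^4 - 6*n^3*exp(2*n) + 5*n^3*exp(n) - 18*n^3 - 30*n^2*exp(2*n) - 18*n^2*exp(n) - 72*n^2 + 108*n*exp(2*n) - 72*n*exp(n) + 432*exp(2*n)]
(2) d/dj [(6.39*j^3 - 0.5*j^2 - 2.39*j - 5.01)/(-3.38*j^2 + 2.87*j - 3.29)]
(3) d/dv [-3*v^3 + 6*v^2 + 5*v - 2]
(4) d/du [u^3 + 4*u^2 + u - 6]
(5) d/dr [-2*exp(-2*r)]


(1) = n^4*exp(n) + 5*n^4 - 12*n^3*exp(2*n) + 9*n^3*exp(n) + 20*n^3 - 78*n^2*exp(2*n) - 3*n^2*exp(n) - 54*n^2 + 156*n*exp(2*n) - 108*n*exp(n) - 144*n + 972*exp(2*n) - 72*exp(n)
(2) = (-21.5982*j^4 + 36.6786*j^3 - 72.5825*j^2 - 30.5776*j + 22.2418)/(11.4244*j^4 - 19.4012*j^3 + 30.4773*j^2 - 18.8846*j + 10.8241)
(3) = -9*v^2 + 12*v + 5
(4) = 3*u^2 + 8*u + 1
(5) = 4*exp(-2*r)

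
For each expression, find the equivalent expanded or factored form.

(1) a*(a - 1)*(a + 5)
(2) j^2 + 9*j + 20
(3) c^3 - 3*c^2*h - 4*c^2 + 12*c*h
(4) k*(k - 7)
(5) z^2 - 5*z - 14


(1) = a^3 + 4*a^2 - 5*a
(2) = (j + 4)*(j + 5)
(3) = c*(c - 4)*(c - 3*h)
(4) = k^2 - 7*k
(5) = (z - 7)*(z + 2)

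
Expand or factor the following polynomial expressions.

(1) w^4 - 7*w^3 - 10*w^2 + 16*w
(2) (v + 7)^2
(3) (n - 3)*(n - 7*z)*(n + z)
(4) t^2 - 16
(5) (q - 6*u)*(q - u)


(1) = w*(w - 8)*(w - 1)*(w + 2)
(2) = v^2 + 14*v + 49
(3) = n^3 - 6*n^2*z - 3*n^2 - 7*n*z^2 + 18*n*z + 21*z^2
(4) = (t - 4)*(t + 4)
(5) = q^2 - 7*q*u + 6*u^2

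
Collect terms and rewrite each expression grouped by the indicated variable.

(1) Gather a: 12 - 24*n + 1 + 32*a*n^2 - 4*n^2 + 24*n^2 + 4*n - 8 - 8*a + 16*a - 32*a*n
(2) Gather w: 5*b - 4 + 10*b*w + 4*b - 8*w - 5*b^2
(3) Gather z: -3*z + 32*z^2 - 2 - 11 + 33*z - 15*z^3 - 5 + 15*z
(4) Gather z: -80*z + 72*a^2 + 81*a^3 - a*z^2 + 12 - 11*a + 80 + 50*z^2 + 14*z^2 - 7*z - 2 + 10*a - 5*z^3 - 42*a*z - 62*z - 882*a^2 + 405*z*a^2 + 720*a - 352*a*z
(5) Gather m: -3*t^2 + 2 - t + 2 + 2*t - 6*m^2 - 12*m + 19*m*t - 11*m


(1) = a*(32*n^2 - 32*n + 8) + 20*n^2 - 20*n + 5
(2) = -5*b^2 + 9*b + w*(10*b - 8) - 4
(3) = -15*z^3 + 32*z^2 + 45*z - 18
(4) = 81*a^3 - 810*a^2 + 719*a - 5*z^3 + z^2*(64 - a) + z*(405*a^2 - 394*a - 149) + 90
(5) = -6*m^2 + m*(19*t - 23) - 3*t^2 + t + 4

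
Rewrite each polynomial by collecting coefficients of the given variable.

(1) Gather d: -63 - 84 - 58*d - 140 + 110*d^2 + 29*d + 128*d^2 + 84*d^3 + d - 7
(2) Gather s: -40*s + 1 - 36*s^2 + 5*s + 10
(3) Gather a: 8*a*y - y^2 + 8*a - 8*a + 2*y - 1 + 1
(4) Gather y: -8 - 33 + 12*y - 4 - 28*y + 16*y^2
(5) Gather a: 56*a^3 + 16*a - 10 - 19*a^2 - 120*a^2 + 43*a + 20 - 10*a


(1) = 84*d^3 + 238*d^2 - 28*d - 294
(2) = -36*s^2 - 35*s + 11
(3) = 8*a*y - y^2 + 2*y
(4) = 16*y^2 - 16*y - 45
(5) = 56*a^3 - 139*a^2 + 49*a + 10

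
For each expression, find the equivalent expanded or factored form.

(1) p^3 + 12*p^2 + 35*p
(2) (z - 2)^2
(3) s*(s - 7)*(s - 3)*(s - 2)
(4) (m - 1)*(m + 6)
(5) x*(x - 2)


(1) = p*(p + 5)*(p + 7)
(2) = z^2 - 4*z + 4
(3) = s^4 - 12*s^3 + 41*s^2 - 42*s
(4) = m^2 + 5*m - 6
(5) = x^2 - 2*x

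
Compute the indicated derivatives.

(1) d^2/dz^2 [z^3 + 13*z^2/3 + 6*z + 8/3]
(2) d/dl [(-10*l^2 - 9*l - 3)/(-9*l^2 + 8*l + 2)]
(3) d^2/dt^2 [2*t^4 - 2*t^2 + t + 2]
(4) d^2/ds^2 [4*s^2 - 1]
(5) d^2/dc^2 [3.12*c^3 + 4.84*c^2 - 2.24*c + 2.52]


(1) = 6*z + 26/3
(2) = (-161*l^2 - 94*l + 6)/(81*l^4 - 144*l^3 + 28*l^2 + 32*l + 4)
(3) = 24*t^2 - 4
(4) = 8
(5) = 18.72*c + 9.68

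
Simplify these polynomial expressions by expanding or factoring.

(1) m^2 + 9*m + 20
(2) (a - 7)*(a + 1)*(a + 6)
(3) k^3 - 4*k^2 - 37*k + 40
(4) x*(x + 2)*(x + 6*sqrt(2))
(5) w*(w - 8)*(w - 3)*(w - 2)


(1) = (m + 4)*(m + 5)
(2) = a^3 - 43*a - 42
(3) = (k - 8)*(k - 1)*(k + 5)
(4) = x^3 + 2*x^2 + 6*sqrt(2)*x^2 + 12*sqrt(2)*x
(5) = w^4 - 13*w^3 + 46*w^2 - 48*w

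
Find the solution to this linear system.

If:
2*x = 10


Then:
x = 5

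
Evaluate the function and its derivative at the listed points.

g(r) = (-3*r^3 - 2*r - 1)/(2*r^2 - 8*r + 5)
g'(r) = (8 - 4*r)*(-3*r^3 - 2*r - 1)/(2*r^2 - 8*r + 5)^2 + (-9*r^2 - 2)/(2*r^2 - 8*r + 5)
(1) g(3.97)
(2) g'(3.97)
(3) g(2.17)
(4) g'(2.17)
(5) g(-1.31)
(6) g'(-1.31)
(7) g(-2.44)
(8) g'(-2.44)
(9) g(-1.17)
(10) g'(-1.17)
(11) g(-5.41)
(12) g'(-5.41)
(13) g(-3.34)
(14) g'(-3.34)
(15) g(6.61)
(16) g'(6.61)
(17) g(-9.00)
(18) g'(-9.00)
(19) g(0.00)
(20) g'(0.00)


(1) = -41.30
(2) = 38.13
(3) = 12.23
(4) = 17.91
(5) = 0.44
(6) = -0.61
(7) = 1.30
(8) = -0.89
(9) = 0.36
(10) = -0.57
(11) = 4.54
(12) = -1.23
(13) = 2.17
(14) = -1.04
(15) = -22.29
(16) = 0.40
(17) = 9.22
(18) = -1.36
(19) = -0.20
(20) = -0.72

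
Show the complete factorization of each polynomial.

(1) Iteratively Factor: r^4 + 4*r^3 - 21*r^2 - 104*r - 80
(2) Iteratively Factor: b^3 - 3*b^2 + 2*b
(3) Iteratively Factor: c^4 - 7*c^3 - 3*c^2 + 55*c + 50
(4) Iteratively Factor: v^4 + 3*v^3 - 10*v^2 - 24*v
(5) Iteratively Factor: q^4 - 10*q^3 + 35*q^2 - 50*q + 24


(1) = (r + 1)*(r^3 + 3*r^2 - 24*r - 80) = (r + 1)*(r + 4)*(r^2 - r - 20) = (r - 5)*(r + 1)*(r + 4)*(r + 4)
(2) = (b)*(b^2 - 3*b + 2) = b*(b - 2)*(b - 1)
(3) = (c - 5)*(c^3 - 2*c^2 - 13*c - 10) = (c - 5)^2*(c^2 + 3*c + 2) = (c - 5)^2*(c + 2)*(c + 1)
(4) = (v + 4)*(v^3 - v^2 - 6*v) = v*(v + 4)*(v^2 - v - 6) = v*(v - 3)*(v + 4)*(v + 2)
(5) = (q - 3)*(q^3 - 7*q^2 + 14*q - 8) = (q - 3)*(q - 2)*(q^2 - 5*q + 4) = (q - 3)*(q - 2)*(q - 1)*(q - 4)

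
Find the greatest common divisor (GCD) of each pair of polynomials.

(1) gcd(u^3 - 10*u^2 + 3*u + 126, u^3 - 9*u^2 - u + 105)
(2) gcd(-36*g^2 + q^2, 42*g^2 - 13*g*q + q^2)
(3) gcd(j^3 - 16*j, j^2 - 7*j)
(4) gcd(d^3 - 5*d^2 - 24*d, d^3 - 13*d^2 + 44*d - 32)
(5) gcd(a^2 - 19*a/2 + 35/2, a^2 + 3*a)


(1) = gcd((u - 7)*(u - 6)*(u + 3), (u - 7)*(u - 5)*(u + 3)) = u^2 - 4*u - 21
(2) = -6*g + q
(3) = j
(4) = d - 8
(5) = gcd((a - 7)*(a - 5/2), a*(a + 3)) = 1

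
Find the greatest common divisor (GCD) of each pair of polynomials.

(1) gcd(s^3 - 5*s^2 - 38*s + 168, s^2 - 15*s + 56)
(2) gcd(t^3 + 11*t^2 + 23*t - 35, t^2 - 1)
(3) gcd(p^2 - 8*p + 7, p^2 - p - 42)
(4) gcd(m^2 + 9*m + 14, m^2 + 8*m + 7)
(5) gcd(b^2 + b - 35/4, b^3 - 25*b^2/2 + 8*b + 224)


(1) = gcd((s - 7)*(s - 4)*(s + 6), (s - 8)*(s - 7)) = s - 7
(2) = gcd((t - 1)*(t + 5)*(t + 7), (t - 1)*(t + 1)) = t - 1
(3) = gcd((p - 7)*(p - 1), (p - 7)*(p + 6)) = p - 7
(4) = gcd((m + 2)*(m + 7), (m + 1)*(m + 7)) = m + 7
(5) = gcd((b - 5/2)*(b + 7/2), (b - 8)^2*(b + 7/2)) = b + 7/2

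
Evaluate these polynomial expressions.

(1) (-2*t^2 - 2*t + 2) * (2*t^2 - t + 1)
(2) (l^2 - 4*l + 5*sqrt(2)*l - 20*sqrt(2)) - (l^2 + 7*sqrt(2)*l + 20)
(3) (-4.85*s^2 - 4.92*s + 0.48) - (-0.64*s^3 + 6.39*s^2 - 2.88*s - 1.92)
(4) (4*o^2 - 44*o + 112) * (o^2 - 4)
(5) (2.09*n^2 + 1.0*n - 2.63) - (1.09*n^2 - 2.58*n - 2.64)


(1) = -4*t^4 - 2*t^3 + 4*t^2 - 4*t + 2
(2) = -4*l - 2*sqrt(2)*l - 20*sqrt(2) - 20
(3) = 0.64*s^3 - 11.24*s^2 - 2.04*s + 2.4
(4) = 4*o^4 - 44*o^3 + 96*o^2 + 176*o - 448
(5) = 1.0*n^2 + 3.58*n + 0.01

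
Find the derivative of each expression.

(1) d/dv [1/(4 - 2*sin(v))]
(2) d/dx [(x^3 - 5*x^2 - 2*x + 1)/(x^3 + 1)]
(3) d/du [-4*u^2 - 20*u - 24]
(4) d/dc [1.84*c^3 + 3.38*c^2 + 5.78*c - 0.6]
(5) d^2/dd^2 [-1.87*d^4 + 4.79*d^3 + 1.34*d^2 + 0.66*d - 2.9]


(1) = cos(v)/(2*(sin(v) - 2)^2)
(2) = (5*x^4 + 4*x^3 - 10*x - 2)/(x^6 + 2*x^3 + 1)
(3) = -8*u - 20
(4) = 5.52*c^2 + 6.76*c + 5.78
(5) = -22.44*d^2 + 28.74*d + 2.68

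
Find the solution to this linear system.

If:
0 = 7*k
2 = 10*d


Then:
d = 1/5
k = 0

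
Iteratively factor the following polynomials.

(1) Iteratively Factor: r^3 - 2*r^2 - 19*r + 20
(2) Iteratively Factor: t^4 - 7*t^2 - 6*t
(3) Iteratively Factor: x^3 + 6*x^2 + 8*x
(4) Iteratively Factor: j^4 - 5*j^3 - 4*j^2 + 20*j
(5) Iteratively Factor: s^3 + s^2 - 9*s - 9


(1) = (r + 4)*(r^2 - 6*r + 5) = (r - 1)*(r + 4)*(r - 5)
(2) = (t)*(t^3 - 7*t - 6) = t*(t + 2)*(t^2 - 2*t - 3) = t*(t + 1)*(t + 2)*(t - 3)
(3) = (x + 2)*(x^2 + 4*x) = x*(x + 2)*(x + 4)
(4) = (j - 2)*(j^3 - 3*j^2 - 10*j) = j*(j - 2)*(j^2 - 3*j - 10) = j*(j - 2)*(j + 2)*(j - 5)
(5) = (s + 1)*(s^2 - 9) = (s + 1)*(s + 3)*(s - 3)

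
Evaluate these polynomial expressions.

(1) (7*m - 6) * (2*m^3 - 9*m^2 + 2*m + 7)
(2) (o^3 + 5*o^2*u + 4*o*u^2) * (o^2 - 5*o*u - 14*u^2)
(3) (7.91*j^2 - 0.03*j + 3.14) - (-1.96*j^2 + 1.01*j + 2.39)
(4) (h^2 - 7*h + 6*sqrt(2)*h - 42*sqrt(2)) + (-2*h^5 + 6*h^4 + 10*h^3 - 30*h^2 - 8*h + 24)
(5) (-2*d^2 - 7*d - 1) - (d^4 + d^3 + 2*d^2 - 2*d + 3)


(1) = 14*m^4 - 75*m^3 + 68*m^2 + 37*m - 42
(2) = o^5 - 35*o^3*u^2 - 90*o^2*u^3 - 56*o*u^4
(3) = 9.87*j^2 - 1.04*j + 0.75
(4) = -2*h^5 + 6*h^4 + 10*h^3 - 29*h^2 - 15*h + 6*sqrt(2)*h - 42*sqrt(2) + 24
(5) = -d^4 - d^3 - 4*d^2 - 5*d - 4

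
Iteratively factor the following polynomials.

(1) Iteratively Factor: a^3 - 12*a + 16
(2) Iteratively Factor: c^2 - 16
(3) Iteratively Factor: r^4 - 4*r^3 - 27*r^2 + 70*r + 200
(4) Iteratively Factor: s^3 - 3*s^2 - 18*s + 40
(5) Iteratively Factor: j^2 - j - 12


(1) = (a - 2)*(a^2 + 2*a - 8) = (a - 2)^2*(a + 4)
(2) = (c + 4)*(c - 4)
(3) = (r + 2)*(r^3 - 6*r^2 - 15*r + 100) = (r - 5)*(r + 2)*(r^2 - r - 20) = (r - 5)*(r + 2)*(r + 4)*(r - 5)
(4) = (s + 4)*(s^2 - 7*s + 10) = (s - 2)*(s + 4)*(s - 5)
(5) = (j + 3)*(j - 4)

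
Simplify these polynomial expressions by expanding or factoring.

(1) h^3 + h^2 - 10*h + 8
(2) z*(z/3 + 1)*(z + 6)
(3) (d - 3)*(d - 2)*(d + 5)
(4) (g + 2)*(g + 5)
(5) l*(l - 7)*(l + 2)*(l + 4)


(1) = (h - 2)*(h - 1)*(h + 4)
(2) = z^3/3 + 3*z^2 + 6*z
(3) = d^3 - 19*d + 30
(4) = g^2 + 7*g + 10
(5) = l^4 - l^3 - 34*l^2 - 56*l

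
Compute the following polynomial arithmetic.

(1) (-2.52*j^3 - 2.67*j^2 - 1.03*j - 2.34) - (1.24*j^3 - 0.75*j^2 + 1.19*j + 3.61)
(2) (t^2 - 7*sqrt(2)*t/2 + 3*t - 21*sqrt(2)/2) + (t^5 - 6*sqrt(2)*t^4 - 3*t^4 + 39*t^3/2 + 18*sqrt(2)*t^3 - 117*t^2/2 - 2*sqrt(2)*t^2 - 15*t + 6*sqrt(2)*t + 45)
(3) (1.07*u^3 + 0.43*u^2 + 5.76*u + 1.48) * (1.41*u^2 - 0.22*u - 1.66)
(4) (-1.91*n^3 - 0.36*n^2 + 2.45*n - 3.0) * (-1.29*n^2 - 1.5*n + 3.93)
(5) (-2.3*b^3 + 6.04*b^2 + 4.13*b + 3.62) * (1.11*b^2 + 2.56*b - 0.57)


(1) = -3.76*j^3 - 1.92*j^2 - 2.22*j - 5.95
(2) = t^5 - 6*sqrt(2)*t^4 - 3*t^4 + 39*t^3/2 + 18*sqrt(2)*t^3 - 115*t^2/2 - 2*sqrt(2)*t^2 - 12*t + 5*sqrt(2)*t/2 - 21*sqrt(2)/2 + 45
(3) = 1.5087*u^5 + 0.3709*u^4 + 6.2508*u^3 + 0.1058*u^2 - 9.8872*u - 2.4568
(4) = 2.4639*n^5 + 3.3294*n^4 - 10.1268*n^3 - 1.2198*n^2 + 14.1285*n - 11.79
(5) = -2.553*b^5 + 0.8164*b^4 + 21.3577*b^3 + 11.1482*b^2 + 6.9131*b - 2.0634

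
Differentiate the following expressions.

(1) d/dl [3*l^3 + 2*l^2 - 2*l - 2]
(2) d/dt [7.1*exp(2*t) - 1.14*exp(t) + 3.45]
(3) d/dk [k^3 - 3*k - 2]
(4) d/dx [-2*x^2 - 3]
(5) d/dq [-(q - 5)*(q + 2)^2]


(1) = 9*l^2 + 4*l - 2
(2) = (14.2*exp(t) - 1.14)*exp(t)
(3) = 3*k^2 - 3
(4) = -4*x
(5) = (8 - 3*q)*(q + 2)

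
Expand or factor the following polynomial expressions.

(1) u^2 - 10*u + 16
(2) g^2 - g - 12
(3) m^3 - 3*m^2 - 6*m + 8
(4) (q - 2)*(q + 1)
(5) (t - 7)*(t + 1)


(1) = (u - 8)*(u - 2)
(2) = (g - 4)*(g + 3)
(3) = (m - 4)*(m - 1)*(m + 2)
(4) = q^2 - q - 2
(5) = t^2 - 6*t - 7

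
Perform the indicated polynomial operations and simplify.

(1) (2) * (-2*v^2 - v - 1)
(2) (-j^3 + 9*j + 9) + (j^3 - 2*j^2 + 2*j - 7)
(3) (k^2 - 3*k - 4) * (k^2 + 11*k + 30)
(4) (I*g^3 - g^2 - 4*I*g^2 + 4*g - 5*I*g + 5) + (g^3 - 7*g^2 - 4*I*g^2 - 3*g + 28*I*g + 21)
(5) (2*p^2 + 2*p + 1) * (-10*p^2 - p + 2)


(1) = -4*v^2 - 2*v - 2
(2) = -2*j^2 + 11*j + 2
(3) = k^4 + 8*k^3 - 7*k^2 - 134*k - 120
(4) = g^3 + I*g^3 - 8*g^2 - 8*I*g^2 + g + 23*I*g + 26
(5) = -20*p^4 - 22*p^3 - 8*p^2 + 3*p + 2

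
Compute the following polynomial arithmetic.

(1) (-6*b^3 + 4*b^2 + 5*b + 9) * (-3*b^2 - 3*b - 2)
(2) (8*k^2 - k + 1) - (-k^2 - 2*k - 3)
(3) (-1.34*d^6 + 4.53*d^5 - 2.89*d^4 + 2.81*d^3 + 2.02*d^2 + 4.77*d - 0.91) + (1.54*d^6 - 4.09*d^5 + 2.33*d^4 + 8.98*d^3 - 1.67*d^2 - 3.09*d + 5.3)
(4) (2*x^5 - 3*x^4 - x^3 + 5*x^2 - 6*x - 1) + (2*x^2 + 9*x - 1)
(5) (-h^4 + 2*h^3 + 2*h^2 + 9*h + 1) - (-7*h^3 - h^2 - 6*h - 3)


(1) = 18*b^5 + 6*b^4 - 15*b^3 - 50*b^2 - 37*b - 18
(2) = 9*k^2 + k + 4
(3) = 0.2*d^6 + 0.44*d^5 - 0.56*d^4 + 11.79*d^3 + 0.35*d^2 + 1.68*d + 4.39
(4) = 2*x^5 - 3*x^4 - x^3 + 7*x^2 + 3*x - 2
(5) = -h^4 + 9*h^3 + 3*h^2 + 15*h + 4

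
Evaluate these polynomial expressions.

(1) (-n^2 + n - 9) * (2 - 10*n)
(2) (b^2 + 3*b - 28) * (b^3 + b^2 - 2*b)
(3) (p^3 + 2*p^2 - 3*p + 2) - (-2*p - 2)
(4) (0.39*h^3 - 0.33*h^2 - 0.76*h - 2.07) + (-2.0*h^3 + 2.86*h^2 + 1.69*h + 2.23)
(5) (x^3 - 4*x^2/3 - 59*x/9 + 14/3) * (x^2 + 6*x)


(1) = 10*n^3 - 12*n^2 + 92*n - 18
(2) = b^5 + 4*b^4 - 27*b^3 - 34*b^2 + 56*b
(3) = p^3 + 2*p^2 - p + 4
(4) = -1.61*h^3 + 2.53*h^2 + 0.93*h + 0.16
(5) = x^5 + 14*x^4/3 - 131*x^3/9 - 104*x^2/3 + 28*x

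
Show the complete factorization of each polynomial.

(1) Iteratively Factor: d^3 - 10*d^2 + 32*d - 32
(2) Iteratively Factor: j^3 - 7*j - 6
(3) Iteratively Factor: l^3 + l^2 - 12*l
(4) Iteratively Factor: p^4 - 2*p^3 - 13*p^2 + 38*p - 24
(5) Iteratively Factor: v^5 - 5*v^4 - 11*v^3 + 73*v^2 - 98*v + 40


(1) = (d - 2)*(d^2 - 8*d + 16) = (d - 4)*(d - 2)*(d - 4)
(2) = (j - 3)*(j^2 + 3*j + 2) = (j - 3)*(j + 1)*(j + 2)
(3) = (l + 4)*(l^2 - 3*l) = l*(l + 4)*(l - 3)
(4) = (p - 3)*(p^3 + p^2 - 10*p + 8) = (p - 3)*(p + 4)*(p^2 - 3*p + 2) = (p - 3)*(p - 1)*(p + 4)*(p - 2)
(5) = (v + 4)*(v^4 - 9*v^3 + 25*v^2 - 27*v + 10) = (v - 5)*(v + 4)*(v^3 - 4*v^2 + 5*v - 2) = (v - 5)*(v - 2)*(v + 4)*(v^2 - 2*v + 1) = (v - 5)*(v - 2)*(v - 1)*(v + 4)*(v - 1)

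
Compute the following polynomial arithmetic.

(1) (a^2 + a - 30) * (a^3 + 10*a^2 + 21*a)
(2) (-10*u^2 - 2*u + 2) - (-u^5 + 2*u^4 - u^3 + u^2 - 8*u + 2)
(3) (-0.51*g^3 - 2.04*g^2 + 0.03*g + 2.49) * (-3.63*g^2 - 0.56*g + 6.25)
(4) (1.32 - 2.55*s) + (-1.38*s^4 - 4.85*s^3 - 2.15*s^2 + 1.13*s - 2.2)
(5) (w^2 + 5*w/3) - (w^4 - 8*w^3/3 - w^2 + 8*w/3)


(1) = a^5 + 11*a^4 + a^3 - 279*a^2 - 630*a
(2) = u^5 - 2*u^4 + u^3 - 11*u^2 + 6*u
(3) = 1.8513*g^5 + 7.6908*g^4 - 2.154*g^3 - 21.8055*g^2 - 1.2069*g + 15.5625
(4) = -1.38*s^4 - 4.85*s^3 - 2.15*s^2 - 1.42*s - 0.88
(5) = -w^4 + 8*w^3/3 + 2*w^2 - w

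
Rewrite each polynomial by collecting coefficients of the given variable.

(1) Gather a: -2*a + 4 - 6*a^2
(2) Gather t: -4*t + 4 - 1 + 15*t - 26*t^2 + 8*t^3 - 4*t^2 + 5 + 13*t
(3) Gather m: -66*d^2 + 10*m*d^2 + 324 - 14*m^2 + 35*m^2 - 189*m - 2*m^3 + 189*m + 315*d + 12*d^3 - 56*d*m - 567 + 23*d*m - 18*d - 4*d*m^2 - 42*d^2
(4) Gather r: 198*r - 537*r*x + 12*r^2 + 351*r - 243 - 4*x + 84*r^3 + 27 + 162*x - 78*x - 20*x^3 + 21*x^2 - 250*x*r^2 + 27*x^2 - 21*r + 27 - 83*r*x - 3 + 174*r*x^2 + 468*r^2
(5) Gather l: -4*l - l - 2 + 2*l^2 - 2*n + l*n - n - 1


(1) = -6*a^2 - 2*a + 4
(2) = 8*t^3 - 30*t^2 + 24*t + 8
(3) = 12*d^3 - 108*d^2 + 297*d - 2*m^3 + m^2*(21 - 4*d) + m*(10*d^2 - 33*d) - 243
(4) = 84*r^3 + r^2*(480 - 250*x) + r*(174*x^2 - 620*x + 528) - 20*x^3 + 48*x^2 + 80*x - 192
(5) = 2*l^2 + l*(n - 5) - 3*n - 3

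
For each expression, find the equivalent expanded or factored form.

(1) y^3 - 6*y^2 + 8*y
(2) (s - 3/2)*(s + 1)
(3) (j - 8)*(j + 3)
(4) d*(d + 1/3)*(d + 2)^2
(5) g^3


(1) = y*(y - 4)*(y - 2)
(2) = s^2 - s/2 - 3/2
(3) = j^2 - 5*j - 24
(4) = d^4 + 13*d^3/3 + 16*d^2/3 + 4*d/3
(5) = g^3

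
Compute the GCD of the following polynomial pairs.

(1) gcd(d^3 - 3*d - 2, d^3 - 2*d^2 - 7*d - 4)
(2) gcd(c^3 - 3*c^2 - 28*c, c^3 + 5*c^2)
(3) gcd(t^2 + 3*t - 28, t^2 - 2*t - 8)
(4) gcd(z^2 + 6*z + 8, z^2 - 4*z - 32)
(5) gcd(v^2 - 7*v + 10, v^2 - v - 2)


(1) = d^2 + 2*d + 1
(2) = c
(3) = gcd((t - 4)*(t + 7), (t - 4)*(t + 2)) = t - 4
(4) = gcd((z + 2)*(z + 4), (z - 8)*(z + 4)) = z + 4
(5) = v - 2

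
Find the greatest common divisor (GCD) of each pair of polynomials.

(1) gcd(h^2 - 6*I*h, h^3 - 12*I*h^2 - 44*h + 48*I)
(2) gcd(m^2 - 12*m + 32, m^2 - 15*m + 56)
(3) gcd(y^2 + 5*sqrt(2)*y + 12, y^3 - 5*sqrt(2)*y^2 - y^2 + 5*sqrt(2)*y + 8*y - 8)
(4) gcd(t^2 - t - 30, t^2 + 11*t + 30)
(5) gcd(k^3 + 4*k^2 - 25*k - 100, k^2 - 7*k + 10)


(1) = h - 6*I
(2) = gcd((m - 8)*(m - 4), (m - 8)*(m - 7)) = m - 8
(3) = 1
(4) = gcd((t - 6)*(t + 5), (t + 5)*(t + 6)) = t + 5
(5) = gcd((k - 5)*(k + 4)*(k + 5), (k - 5)*(k - 2)) = k - 5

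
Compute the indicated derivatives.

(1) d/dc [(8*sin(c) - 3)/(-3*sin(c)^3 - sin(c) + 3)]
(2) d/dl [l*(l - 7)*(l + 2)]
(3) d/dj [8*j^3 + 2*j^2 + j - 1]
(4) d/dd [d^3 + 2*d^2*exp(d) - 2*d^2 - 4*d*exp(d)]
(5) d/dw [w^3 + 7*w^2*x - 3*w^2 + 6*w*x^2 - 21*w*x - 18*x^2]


(1) = (48*sin(c)^3 - 27*sin(c)^2 + 21)*cos(c)/(3*sin(c)^3 + sin(c) - 3)^2
(2) = 3*l^2 - 10*l - 14
(3) = 24*j^2 + 4*j + 1
(4) = 2*d^2*exp(d) + 3*d^2 - 4*d - 4*exp(d)
(5) = 3*w^2 + 14*w*x - 6*w + 6*x^2 - 21*x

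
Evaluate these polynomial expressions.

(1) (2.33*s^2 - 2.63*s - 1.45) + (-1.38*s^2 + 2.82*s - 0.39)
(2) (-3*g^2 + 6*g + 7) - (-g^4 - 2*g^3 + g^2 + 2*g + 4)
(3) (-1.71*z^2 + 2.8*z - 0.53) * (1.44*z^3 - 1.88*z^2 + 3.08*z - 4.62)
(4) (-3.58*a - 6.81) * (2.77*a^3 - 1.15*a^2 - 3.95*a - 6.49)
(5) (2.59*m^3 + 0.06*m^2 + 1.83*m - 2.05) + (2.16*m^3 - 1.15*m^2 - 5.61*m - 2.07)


(1) = 0.95*s^2 + 0.19*s - 1.84
(2) = g^4 + 2*g^3 - 4*g^2 + 4*g + 3
(3) = -2.4624*z^5 + 7.2468*z^4 - 11.294*z^3 + 17.5206*z^2 - 14.5684*z + 2.4486
(4) = -9.9166*a^4 - 14.7467*a^3 + 21.9725*a^2 + 50.1337*a + 44.1969
(5) = 4.75*m^3 - 1.09*m^2 - 3.78*m - 4.12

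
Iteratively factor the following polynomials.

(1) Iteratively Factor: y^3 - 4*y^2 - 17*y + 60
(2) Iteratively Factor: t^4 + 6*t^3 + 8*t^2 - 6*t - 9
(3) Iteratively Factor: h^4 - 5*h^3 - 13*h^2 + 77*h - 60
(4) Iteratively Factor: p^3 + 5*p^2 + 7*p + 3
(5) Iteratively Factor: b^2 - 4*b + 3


(1) = (y + 4)*(y^2 - 8*y + 15) = (y - 5)*(y + 4)*(y - 3)
(2) = (t + 3)*(t^3 + 3*t^2 - t - 3) = (t - 1)*(t + 3)*(t^2 + 4*t + 3) = (t - 1)*(t + 1)*(t + 3)*(t + 3)
(3) = (h - 5)*(h^3 - 13*h + 12) = (h - 5)*(h + 4)*(h^2 - 4*h + 3) = (h - 5)*(h - 1)*(h + 4)*(h - 3)
(4) = (p + 3)*(p^2 + 2*p + 1) = (p + 1)*(p + 3)*(p + 1)
(5) = (b - 1)*(b - 3)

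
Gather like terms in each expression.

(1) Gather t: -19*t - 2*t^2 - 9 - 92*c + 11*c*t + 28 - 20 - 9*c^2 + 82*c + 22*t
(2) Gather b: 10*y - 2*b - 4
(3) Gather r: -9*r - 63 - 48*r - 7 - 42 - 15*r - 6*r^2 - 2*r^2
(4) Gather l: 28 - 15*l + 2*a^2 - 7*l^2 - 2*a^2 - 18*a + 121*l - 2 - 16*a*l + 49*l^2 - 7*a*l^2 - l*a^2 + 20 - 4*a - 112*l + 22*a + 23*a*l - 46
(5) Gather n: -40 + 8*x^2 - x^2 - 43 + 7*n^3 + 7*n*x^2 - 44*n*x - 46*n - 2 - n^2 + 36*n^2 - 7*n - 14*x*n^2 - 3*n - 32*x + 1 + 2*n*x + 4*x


(1) = -9*c^2 - 10*c - 2*t^2 + t*(11*c + 3) - 1
(2) = -2*b + 10*y - 4
(3) = -8*r^2 - 72*r - 112
(4) = l^2*(42 - 7*a) + l*(-a^2 + 7*a - 6)
(5) = 7*n^3 + n^2*(35 - 14*x) + n*(7*x^2 - 42*x - 56) + 7*x^2 - 28*x - 84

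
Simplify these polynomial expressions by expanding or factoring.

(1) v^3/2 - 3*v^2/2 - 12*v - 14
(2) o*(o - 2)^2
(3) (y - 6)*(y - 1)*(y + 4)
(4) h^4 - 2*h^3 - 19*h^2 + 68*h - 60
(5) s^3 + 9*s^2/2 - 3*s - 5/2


(1) = (v/2 + 1)*(v - 7)*(v + 2)
(2) = o^3 - 4*o^2 + 4*o
(3) = y^3 - 3*y^2 - 22*y + 24
(4) = (h - 3)*(h - 2)^2*(h + 5)
(5) = (s - 1)*(s + 1/2)*(s + 5)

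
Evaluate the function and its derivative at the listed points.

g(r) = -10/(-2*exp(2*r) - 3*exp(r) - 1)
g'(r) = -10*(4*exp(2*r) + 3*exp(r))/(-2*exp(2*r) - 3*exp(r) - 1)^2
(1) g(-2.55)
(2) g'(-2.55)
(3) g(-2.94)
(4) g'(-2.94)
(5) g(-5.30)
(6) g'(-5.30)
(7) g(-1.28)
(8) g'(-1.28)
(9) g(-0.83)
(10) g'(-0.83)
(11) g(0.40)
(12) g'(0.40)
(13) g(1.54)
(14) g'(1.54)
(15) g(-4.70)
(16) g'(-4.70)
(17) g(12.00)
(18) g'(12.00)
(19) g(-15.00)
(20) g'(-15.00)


(1) = 8.02
(2) = -1.66
(3) = 8.59
(4) = -1.25
(5) = 9.85
(6) = -0.15
(7) = 5.03
(8) = -2.89
(9) = 3.72
(10) = -2.86
(11) = 1.01
(12) = -1.36
(13) = 0.17
(14) = -0.30
(15) = 9.73
(16) = -0.26
(17) = 0.00
(18) = -0.00
(19) = 10.00
(20) = -0.00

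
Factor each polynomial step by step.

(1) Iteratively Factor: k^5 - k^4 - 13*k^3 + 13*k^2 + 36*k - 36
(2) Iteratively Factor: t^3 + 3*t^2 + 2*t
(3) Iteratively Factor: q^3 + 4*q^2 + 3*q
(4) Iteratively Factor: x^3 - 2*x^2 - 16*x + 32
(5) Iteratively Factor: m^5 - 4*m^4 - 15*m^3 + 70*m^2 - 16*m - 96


(1) = (k - 3)*(k^4 + 2*k^3 - 7*k^2 - 8*k + 12) = (k - 3)*(k - 2)*(k^3 + 4*k^2 + k - 6) = (k - 3)*(k - 2)*(k + 2)*(k^2 + 2*k - 3) = (k - 3)*(k - 2)*(k + 2)*(k + 3)*(k - 1)
(2) = (t + 1)*(t^2 + 2*t) = (t + 1)*(t + 2)*(t)
(3) = (q)*(q^2 + 4*q + 3) = q*(q + 3)*(q + 1)
(4) = (x - 4)*(x^2 + 2*x - 8) = (x - 4)*(x + 4)*(x - 2)
(5) = (m - 4)*(m^4 - 15*m^2 + 10*m + 24) = (m - 4)*(m + 4)*(m^3 - 4*m^2 + m + 6) = (m - 4)*(m - 3)*(m + 4)*(m^2 - m - 2) = (m - 4)*(m - 3)*(m - 2)*(m + 4)*(m + 1)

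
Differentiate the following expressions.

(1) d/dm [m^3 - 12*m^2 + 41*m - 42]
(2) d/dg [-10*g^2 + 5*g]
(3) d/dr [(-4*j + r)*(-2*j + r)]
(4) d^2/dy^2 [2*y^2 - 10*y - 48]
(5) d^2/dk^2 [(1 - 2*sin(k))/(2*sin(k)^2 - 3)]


(1) = 3*m^2 - 24*m + 41
(2) = 5 - 20*g
(3) = -6*j + 2*r
(4) = 4
(5) = 2*(36*sin(k)^5 - 8*sin(k)^4 - 26*sin(k) + 3*sin(3*k) - 2*sin(5*k) + 6)/(2*sin(k)^2 - 3)^3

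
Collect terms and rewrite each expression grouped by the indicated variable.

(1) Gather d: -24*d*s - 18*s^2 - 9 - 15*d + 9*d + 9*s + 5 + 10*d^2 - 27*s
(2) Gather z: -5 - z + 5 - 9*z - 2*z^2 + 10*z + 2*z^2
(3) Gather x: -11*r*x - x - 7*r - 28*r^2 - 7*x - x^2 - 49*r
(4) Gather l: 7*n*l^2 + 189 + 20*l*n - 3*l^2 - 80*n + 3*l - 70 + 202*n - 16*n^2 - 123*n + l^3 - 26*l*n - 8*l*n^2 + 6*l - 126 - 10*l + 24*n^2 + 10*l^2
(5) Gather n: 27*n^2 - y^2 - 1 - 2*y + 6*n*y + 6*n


(1) = 10*d^2 + d*(-24*s - 6) - 18*s^2 - 18*s - 4
(2) = 0
(3) = -28*r^2 - 56*r - x^2 + x*(-11*r - 8)
(4) = l^3 + l^2*(7*n + 7) + l*(-8*n^2 - 6*n - 1) + 8*n^2 - n - 7
(5) = 27*n^2 + n*(6*y + 6) - y^2 - 2*y - 1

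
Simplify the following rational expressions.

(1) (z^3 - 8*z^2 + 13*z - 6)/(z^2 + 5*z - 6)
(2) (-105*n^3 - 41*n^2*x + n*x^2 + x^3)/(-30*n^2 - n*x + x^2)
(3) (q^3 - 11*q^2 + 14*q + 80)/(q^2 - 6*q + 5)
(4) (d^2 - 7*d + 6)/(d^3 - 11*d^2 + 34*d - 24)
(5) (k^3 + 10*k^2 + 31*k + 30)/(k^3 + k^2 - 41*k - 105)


(1) = (z^2 - 7*z + 6)/(z + 6)
(2) = (-21*n^2 - 4*n*x + x^2)/(-6*n + x)
(3) = (q^2 - 6*q - 16)/(q - 1)
(4) = 1/(d - 4)
(5) = (k + 2)/(k - 7)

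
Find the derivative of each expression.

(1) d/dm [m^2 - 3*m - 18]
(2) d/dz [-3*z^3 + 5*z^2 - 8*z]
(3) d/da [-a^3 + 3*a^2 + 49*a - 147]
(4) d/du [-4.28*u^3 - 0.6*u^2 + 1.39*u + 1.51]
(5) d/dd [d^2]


(1) = 2*m - 3
(2) = -9*z^2 + 10*z - 8
(3) = -3*a^2 + 6*a + 49
(4) = -12.84*u^2 - 1.2*u + 1.39
(5) = 2*d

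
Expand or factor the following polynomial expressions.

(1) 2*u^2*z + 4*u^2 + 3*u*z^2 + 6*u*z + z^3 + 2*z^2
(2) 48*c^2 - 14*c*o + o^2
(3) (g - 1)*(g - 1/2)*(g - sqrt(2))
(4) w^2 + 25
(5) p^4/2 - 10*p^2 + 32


(1) = (u + z)*(2*u + z)*(z + 2)
(2) = (-8*c + o)*(-6*c + o)
(3) = g^3 - 3*g^2/2 - sqrt(2)*g^2 + g/2 + 3*sqrt(2)*g/2 - sqrt(2)/2
(4) = (w - 5*I)*(w + 5*I)
(5) = (p/2 + 1)*(p - 4)*(p - 2)*(p + 4)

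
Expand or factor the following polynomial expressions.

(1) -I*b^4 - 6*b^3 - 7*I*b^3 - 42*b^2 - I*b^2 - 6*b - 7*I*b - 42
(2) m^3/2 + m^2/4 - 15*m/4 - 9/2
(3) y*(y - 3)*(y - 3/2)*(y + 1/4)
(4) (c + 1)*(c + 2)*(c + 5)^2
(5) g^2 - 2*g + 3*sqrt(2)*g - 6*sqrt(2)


(1) = (b + 7)*(b - 6*I)*(b - I)*(-I*b + 1)
(2) = (m/2 + 1)*(m - 3)*(m + 3/2)
(3) = y^4 - 17*y^3/4 + 27*y^2/8 + 9*y/8
(4) = c^4 + 13*c^3 + 57*c^2 + 95*c + 50
(5) = (g - 2)*(g + 3*sqrt(2))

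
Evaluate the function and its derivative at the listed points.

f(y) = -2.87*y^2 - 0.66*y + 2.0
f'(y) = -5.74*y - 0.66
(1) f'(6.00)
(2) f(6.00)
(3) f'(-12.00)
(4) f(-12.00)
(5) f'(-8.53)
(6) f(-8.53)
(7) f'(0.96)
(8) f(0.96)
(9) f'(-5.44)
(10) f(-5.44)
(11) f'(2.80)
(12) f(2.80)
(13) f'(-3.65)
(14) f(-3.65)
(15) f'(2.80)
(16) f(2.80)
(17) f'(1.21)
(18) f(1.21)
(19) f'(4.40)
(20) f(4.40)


(1) = -35.10
(2) = -105.28
(3) = 68.22
(4) = -403.36
(5) = 48.30
(6) = -201.19
(7) = -6.17
(8) = -1.28
(9) = 30.57
(10) = -79.34
(11) = -16.73
(12) = -22.35
(13) = 20.29
(14) = -33.83
(15) = -16.73
(16) = -22.35
(17) = -7.61
(18) = -3.00
(19) = -25.92
(20) = -56.47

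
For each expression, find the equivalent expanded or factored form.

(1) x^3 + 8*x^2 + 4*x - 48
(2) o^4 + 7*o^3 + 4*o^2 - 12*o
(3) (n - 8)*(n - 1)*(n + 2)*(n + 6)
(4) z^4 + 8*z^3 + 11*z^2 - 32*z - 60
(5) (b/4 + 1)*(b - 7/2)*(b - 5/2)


(1) = (x - 2)*(x + 4)*(x + 6)
(2) = o*(o - 1)*(o + 2)*(o + 6)
(3) = n^4 - n^3 - 52*n^2 - 44*n + 96
(4) = (z - 2)*(z + 2)*(z + 3)*(z + 5)
(5) = b^3/4 - b^2/2 - 61*b/16 + 35/4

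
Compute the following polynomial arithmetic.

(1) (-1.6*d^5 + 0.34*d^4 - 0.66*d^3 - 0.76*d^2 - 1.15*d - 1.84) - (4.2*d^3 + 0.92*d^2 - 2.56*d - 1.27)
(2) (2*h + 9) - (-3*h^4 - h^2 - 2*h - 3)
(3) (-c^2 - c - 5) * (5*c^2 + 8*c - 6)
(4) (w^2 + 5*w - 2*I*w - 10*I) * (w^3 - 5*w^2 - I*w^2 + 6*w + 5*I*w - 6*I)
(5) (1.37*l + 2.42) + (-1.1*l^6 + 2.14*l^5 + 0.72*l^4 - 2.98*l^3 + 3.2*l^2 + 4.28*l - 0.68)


(1) = -1.6*d^5 + 0.34*d^4 - 4.86*d^3 - 1.68*d^2 + 1.41*d - 0.57
(2) = 3*h^4 + h^2 + 4*h + 12
(3) = -5*c^4 - 13*c^3 - 27*c^2 - 34*c + 30
(4) = w^5 - 3*I*w^4 - 21*w^3 + 30*w^2 + 57*I*w^2 + 38*w - 90*I*w - 60
(5) = -1.1*l^6 + 2.14*l^5 + 0.72*l^4 - 2.98*l^3 + 3.2*l^2 + 5.65*l + 1.74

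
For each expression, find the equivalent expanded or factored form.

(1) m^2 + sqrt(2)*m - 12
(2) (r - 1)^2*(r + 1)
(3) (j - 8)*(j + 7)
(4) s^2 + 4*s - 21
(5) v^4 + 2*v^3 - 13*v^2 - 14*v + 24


(1) = (m - 2*sqrt(2))*(m + 3*sqrt(2))
(2) = r^3 - r^2 - r + 1
(3) = j^2 - j - 56
(4) = (s - 3)*(s + 7)
(5) = (v - 3)*(v - 1)*(v + 2)*(v + 4)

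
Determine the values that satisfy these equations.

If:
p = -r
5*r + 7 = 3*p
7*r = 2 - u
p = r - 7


Then:
No Solution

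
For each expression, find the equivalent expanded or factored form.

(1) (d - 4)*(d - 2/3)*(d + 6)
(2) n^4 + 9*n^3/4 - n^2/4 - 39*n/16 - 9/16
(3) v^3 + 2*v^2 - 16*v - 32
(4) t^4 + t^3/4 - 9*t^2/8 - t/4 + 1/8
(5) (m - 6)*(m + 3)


(1) = d^3 + 4*d^2/3 - 76*d/3 + 16
(2) = (n - 1)*(n + 1/4)*(n + 3/2)^2
(3) = (v - 4)*(v + 2)*(v + 4)
(4) = (t - 1)*(t - 1/4)*(t + 1/2)*(t + 1)
(5) = m^2 - 3*m - 18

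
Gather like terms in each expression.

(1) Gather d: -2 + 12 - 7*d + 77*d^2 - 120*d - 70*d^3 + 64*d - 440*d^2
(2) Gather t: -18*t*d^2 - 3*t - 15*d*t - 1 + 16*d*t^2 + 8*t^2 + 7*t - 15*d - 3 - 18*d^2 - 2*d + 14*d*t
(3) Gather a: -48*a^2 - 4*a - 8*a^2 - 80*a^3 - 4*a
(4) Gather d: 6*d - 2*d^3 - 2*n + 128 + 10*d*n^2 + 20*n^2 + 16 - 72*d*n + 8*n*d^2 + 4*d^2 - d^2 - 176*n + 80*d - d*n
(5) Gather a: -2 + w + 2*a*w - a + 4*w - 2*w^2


(1) = -70*d^3 - 363*d^2 - 63*d + 10
(2) = -18*d^2 - 17*d + t^2*(16*d + 8) + t*(-18*d^2 - d + 4) - 4
(3) = -80*a^3 - 56*a^2 - 8*a
(4) = -2*d^3 + d^2*(8*n + 3) + d*(10*n^2 - 73*n + 86) + 20*n^2 - 178*n + 144
(5) = a*(2*w - 1) - 2*w^2 + 5*w - 2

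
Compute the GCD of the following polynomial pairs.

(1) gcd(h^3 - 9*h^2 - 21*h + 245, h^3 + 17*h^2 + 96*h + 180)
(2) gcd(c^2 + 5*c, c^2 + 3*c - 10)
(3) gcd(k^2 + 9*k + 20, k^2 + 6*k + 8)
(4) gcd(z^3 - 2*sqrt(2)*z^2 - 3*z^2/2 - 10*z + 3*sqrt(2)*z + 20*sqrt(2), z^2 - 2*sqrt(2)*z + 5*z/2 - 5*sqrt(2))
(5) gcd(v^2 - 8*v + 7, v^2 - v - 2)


(1) = h + 5
(2) = c + 5
(3) = k + 4
(4) = z^2 + z*(5/2 - 2*sqrt(2)) - 5*sqrt(2)
(5) = gcd((v - 7)*(v - 1), (v - 2)*(v + 1)) = 1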